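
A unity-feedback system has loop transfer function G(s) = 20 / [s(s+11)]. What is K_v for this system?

20/11

System type = 1 (one pole at s=0).
K_v = lim_{s→0} s·G(s) = 20 / (11) = 20/11.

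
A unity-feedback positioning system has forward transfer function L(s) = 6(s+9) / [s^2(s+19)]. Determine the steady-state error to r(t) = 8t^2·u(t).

152/27

The open loop has two poles at the origin → type 2 system.
K_a = lim_{s→0} s^2·L(s) = 6·9 / (19) = 54/19.
r(t) = 8t^2 gives R(s) = 16/s^3.
e_ss = 16/K_a = 16/(54/19) = 152/27.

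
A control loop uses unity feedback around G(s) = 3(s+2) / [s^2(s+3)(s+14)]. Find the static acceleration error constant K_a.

1/7

System type = 2 (two poles at s=0).
K_a = lim_{s→0} s^2·G(s) = 3·2 / (3·14) = 1/7.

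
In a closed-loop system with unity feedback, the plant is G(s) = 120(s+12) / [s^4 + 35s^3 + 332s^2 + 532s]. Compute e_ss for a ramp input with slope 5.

Factoring s from the denominator leaves a polynomial with constant term 532, so the system is type 1.
K_v = lim_{s→0} s·G(s) = 120·12 / 532 = 360/133.
e_ss = 5/K_v = 5/(360/133) = 133/72.

133/72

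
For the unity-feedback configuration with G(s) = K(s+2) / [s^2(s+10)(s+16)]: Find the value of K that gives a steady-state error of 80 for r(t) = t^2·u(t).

2

Two free integrators in G(s): this is a type 2 system.
K_a = lim_{s→0} s^2·G(s) = K·2 / (10·16) = 0.0125·K.
e_ss = 2/K_a = 80 ⇒ K_a = 0.025 ⇒ K = 0.025/0.0125 = 2.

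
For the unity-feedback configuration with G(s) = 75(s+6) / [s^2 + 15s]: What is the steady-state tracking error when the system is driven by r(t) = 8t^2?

The denominator has no term below 15s — 1 pole at s=0, type 1.
K_a = lim_{s→0} s^2·G(s) = 0; the steady-state error to this parabolic input grows without bound.

infinity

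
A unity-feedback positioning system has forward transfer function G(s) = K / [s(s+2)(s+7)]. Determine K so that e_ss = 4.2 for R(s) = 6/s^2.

20

G(s) has one factor of s in the denominator, so the system is type 1.
K_v = lim_{s→0} s·G(s) = K / (2·7) = (1/14)·K.
e_ss = 6/K_v = 4.2 ⇒ K_v = 10/7 ⇒ K = (10/7)/(1/14) = 20.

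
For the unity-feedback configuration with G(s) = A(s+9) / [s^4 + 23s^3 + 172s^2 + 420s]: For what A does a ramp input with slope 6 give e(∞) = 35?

Factoring s from the denominator leaves a polynomial with constant term 420, so the system is type 1.
K_v = lim_{s→0} s·G(s) = A·9 / 420 = (3/140)·A.
e_ss = 6/K_v = 35 ⇒ K_v = 6/35 ⇒ A = (6/35)/(3/140) = 8.

8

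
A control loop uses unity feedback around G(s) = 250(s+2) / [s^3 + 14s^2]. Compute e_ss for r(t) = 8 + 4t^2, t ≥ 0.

The denominator has no term below 14s^2 — 2 poles at s=0, type 2. Taking each input component in turn:
  • 8: tracked with zero error.
  • 4t^2: e_ss = 8/K_a with K_a=250/7 → 0.224.
Total e_ss = 0.224.

0.224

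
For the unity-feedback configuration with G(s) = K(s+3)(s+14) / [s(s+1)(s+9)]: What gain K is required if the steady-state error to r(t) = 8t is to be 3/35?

One free integrator in G(s): this is a type 1 system.
K_v = lim_{s→0} s·G(s) = K·3·14 / (1·9) = (14/3)·K.
e_ss = 8/K_v = 3/35 ⇒ K_v = 280/3 ⇒ K = (280/3)/(14/3) = 20.

20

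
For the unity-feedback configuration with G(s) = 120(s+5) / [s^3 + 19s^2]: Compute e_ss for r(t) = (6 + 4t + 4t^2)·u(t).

Lowest-order denominator term is 19s^2, so the open loop has 2 poles at the origin → type 2 system. Treating each term separately:
  • 6: tracked with zero error.
  • 4t: tracked with zero error.
  • 4t^2: e_ss = 8/K_a with K_a=600/19 → 19/75.
Total e_ss = 19/75.

19/75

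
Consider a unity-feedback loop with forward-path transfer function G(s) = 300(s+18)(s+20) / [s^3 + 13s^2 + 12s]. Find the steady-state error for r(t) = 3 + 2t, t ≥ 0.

1/4500

The denominator has no term below 12s — 1 pole at s=0, type 1. Treating each term separately:
  • 3: tracked with zero error.
  • 2t: e_ss = 2/K_v with K_v=9000 → 1/4500.
Total e_ss = 1/4500.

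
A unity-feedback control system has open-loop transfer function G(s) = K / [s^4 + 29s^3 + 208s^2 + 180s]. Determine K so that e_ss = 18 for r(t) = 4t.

40

The denominator has no term below 180s — 1 pole at s=0, type 1.
K_v = lim_{s→0} s·G(s) = K / 180 = (1/180)·K.
e_ss = 4/K_v = 18 ⇒ K_v = 2/9 ⇒ K = (2/9)/(1/180) = 40.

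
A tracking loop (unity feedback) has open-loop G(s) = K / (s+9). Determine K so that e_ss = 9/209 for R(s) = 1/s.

System type = 0 (no poles at s=0).
K_p = lim_{s→0} G(s) = K / (9) = (1/9)·K.
e_ss = 1/(1 + K_p) = 9/209 ⇒ 1 + (1/9)·K = 209/9 ⇒ K = 200.

200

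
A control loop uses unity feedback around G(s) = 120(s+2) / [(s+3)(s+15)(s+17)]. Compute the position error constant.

16/51

No free integrators in G(s): this is a type 0 system.
K_p = lim_{s→0} G(s) = 120·2 / (3·15·17) = 16/51.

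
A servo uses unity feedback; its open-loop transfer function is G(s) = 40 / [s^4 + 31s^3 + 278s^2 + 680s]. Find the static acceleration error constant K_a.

Lowest-order denominator term is 680s, so the open loop has 1 pole at the origin → type 1 system.
K_a = lim_{s→0} s^2·G(s) = 0 (the extra factor of s kills the finite limit).

0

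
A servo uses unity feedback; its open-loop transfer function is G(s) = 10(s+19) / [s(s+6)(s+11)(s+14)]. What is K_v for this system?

95/462

One free integrator in G(s): this is a type 1 system.
K_v = lim_{s→0} s·G(s) = 10·19 / (6·11·14) = 95/462.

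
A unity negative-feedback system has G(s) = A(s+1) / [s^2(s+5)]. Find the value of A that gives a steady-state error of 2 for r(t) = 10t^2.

G(s) has two factors of s in the denominator, so the system is type 2.
K_a = lim_{s→0} s^2·G(s) = A·1 / (5) = 0.2·A.
e_ss = 20/K_a = 2 ⇒ K_a = 10 ⇒ A = 10/0.2 = 50.

50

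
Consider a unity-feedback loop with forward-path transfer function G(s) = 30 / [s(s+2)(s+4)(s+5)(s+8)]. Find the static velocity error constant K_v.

System type = 1 (one pole at s=0).
K_v = lim_{s→0} s·G(s) = 30 / (2·4·5·8) = 3/32.

3/32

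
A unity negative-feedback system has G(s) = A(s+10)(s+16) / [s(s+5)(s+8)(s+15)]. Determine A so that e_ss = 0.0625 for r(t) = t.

One free integrator in G(s): this is a type 1 system.
K_v = lim_{s→0} s·G(s) = A·10·16 / (5·8·15) = (4/15)·A.
e_ss = 1/K_v = 0.0625 ⇒ K_v = 16 ⇒ A = 16/(4/15) = 60.

60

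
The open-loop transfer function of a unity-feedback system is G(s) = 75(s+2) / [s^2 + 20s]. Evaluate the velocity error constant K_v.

7.5

Lowest-order denominator term is 20s, so the open loop has 1 pole at the origin → type 1 system.
K_v = lim_{s→0} s·G(s) = 75·2 / 20 = 7.5.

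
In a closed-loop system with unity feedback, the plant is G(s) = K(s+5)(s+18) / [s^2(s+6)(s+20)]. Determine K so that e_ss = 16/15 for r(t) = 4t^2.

The open loop has two poles at the origin → type 2 system.
K_a = lim_{s→0} s^2·G(s) = K·5·18 / (6·20) = 0.75·K.
e_ss = 8/K_a = 16/15 ⇒ K_a = 7.5 ⇒ K = 7.5/0.75 = 10.

10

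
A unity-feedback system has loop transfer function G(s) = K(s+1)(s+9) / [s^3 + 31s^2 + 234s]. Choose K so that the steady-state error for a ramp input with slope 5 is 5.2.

Lowest-order denominator term is 234s, so the open loop has 1 pole at the origin → type 1 system.
K_v = lim_{s→0} s·G(s) = K·1·9 / 234 = (1/26)·K.
e_ss = 5/K_v = 5.2 ⇒ K_v = 25/26 ⇒ K = (25/26)/(1/26) = 25.

25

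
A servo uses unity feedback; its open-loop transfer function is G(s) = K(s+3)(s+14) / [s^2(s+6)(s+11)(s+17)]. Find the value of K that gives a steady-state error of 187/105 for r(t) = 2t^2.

60

Two free integrators in G(s): this is a type 2 system.
K_a = lim_{s→0} s^2·G(s) = K·3·14 / (6·11·17) = (7/187)·K.
e_ss = 4/K_a = 187/105 ⇒ K_a = 420/187 ⇒ K = (420/187)/(7/187) = 60.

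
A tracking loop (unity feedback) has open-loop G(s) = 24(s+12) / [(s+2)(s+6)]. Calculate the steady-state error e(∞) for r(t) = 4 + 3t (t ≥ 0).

infinity

The open loop has no poles at the origin → type 0 system. Taking each input component in turn:
  • 4: e_ss = 4/(1+K_p) with K_p=24 → 0.16.
  • 3t: a type-0 system cannot track it, e_ss → ∞.
The unbounded component dominates.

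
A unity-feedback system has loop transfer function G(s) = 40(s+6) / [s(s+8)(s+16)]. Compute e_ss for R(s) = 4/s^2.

G(s) has one factor of s in the denominator, so the system is type 1.
K_v = lim_{s→0} s·G(s) = 40·6 / (8·16) = 1.875.
e_ss = 4/K_v = 4/1.875 = 32/15.

32/15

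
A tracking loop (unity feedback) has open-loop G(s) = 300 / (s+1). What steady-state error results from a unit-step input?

1/301

No free integrators in G(s): this is a type 0 system.
K_p = lim_{s→0} G(s) = 300 / (1) = 300.
e_ss = 1/(1 + K_p) = 1/301.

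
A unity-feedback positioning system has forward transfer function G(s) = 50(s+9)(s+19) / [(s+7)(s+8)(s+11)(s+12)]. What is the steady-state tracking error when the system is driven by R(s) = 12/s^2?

infinity

No free integrators in G(s): this is a type 0 system.
For a type-0 system K_v = 0, so e_ss to a ramp input is unbounded.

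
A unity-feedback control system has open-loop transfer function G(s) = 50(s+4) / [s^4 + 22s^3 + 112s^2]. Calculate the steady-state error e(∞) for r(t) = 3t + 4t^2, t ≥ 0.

Lowest-order denominator term is 112s^2, so the open loop has 2 poles at the origin → type 2 system. Taking each input component in turn:
  • 3t: tracked with zero error.
  • 4t^2: e_ss = 8/K_a with K_a=25/14 → 4.48.
Total e_ss = 4.48.

4.48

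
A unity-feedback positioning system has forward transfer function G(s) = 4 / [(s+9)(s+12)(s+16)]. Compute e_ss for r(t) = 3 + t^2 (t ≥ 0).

System type = 0 (no poles at s=0). Treating each term separately:
  • 3: e_ss = 3/(1+K_p) with K_p=1/432 → 1296/433.
  • t^2: a type-0 system cannot track it, e_ss → ∞.
The unbounded component dominates.

infinity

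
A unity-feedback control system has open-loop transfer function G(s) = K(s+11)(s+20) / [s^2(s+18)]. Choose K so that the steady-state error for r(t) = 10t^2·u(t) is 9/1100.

200

G(s) has two factors of s in the denominator, so the system is type 2.
K_a = lim_{s→0} s^2·G(s) = K·11·20 / (18) = (110/9)·K.
e_ss = 20/K_a = 9/1100 ⇒ K_a = 22000/9 ⇒ K = (22000/9)/(110/9) = 200.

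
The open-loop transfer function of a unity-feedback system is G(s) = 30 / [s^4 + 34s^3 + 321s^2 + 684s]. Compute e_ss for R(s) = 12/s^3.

Factoring s from the denominator leaves a polynomial with constant term 684, so the system is type 1.
For a type-1 system K_a = 0, so e_ss to a parabolic input is unbounded.

infinity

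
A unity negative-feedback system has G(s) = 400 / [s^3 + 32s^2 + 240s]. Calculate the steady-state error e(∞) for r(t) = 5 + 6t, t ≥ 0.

The denominator has no term below 240s — 1 pole at s=0, type 1. Treating each term separately:
  • 5: tracked with zero error.
  • 6t: e_ss = 6/K_v with K_v=5/3 → 3.6.
Total e_ss = 3.6.

3.6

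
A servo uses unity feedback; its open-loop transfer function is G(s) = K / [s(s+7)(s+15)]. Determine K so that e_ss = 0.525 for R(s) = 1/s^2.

200

One free integrator in G(s): this is a type 1 system.
K_v = lim_{s→0} s·G(s) = K / (7·15) = (1/105)·K.
e_ss = 1/K_v = 0.525 ⇒ K_v = 40/21 ⇒ K = (40/21)/(1/105) = 200.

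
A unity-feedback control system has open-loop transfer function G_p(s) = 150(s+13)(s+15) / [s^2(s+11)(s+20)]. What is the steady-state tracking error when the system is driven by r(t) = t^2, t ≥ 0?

44/2925

Two free integrators in G_p(s): this is a type 2 system.
K_a = lim_{s→0} s^2·G_p(s) = 150·13·15 / (11·20) = 2925/22.
r(t) = t^2 gives R(s) = 2/s^3.
e_ss = 2/K_a = 2/(2925/22) = 44/2925.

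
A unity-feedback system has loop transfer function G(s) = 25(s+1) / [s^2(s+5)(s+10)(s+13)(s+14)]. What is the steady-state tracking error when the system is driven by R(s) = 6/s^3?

2184

The open loop has two poles at the origin → type 2 system.
K_a = lim_{s→0} s^2·G(s) = 25·1 / (5·10·13·14) = 1/364.
r(t) = 3t^2 gives R(s) = 6/s^3.
e_ss = 6/K_a = 6/(1/364) = 2184.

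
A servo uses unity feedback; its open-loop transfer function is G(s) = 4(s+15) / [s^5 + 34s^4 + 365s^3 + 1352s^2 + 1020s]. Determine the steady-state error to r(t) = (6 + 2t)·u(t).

Factoring s from the denominator leaves a polynomial with constant term 1020, so the system is type 1. By superposition:
  • 6: tracked with zero error.
  • 2t: e_ss = 2/K_v with K_v=1/17 → 34.
Total e_ss = 34.

34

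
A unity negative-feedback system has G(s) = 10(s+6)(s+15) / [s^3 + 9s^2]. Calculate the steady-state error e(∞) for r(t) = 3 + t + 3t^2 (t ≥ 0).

0.06

Factoring s^2 from the denominator leaves a polynomial with constant term 9, so the system is type 2. By superposition:
  • 3: tracked with zero error.
  • t: tracked with zero error.
  • 3t^2: e_ss = 6/K_a with K_a=100 → 0.06.
Total e_ss = 0.06.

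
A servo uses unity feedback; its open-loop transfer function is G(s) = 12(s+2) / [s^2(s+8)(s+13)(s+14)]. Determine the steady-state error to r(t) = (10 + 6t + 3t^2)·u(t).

The open loop has two poles at the origin → type 2 system. Taking each input component in turn:
  • 10: tracked with zero error.
  • 6t: tracked with zero error.
  • 3t^2: e_ss = 6/K_a with K_a=3/182 → 364.
Total e_ss = 364.

364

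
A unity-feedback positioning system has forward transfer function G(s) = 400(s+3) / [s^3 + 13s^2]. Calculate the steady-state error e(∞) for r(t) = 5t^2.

Factoring s^2 from the denominator leaves a polynomial with constant term 13, so the system is type 2.
K_a = lim_{s→0} s^2·G(s) = 400·3 / 13 = 1200/13.
r(t) = 5t^2 gives R(s) = 10/s^3.
e_ss = 10/K_a = 10/(1200/13) = 13/120.

13/120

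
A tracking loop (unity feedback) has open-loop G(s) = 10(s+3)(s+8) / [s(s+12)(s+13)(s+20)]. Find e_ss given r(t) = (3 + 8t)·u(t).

104

The open loop has one pole at the origin → type 1 system. Taking each input component in turn:
  • 3: tracked with zero error.
  • 8t: e_ss = 8/K_v with K_v=1/13 → 104.
Total e_ss = 104.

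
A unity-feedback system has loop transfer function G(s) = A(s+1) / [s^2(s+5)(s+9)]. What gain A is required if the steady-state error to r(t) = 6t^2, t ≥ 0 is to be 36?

15

Two free integrators in G(s): this is a type 2 system.
K_a = lim_{s→0} s^2·G(s) = A·1 / (5·9) = (1/45)·A.
e_ss = 12/K_a = 36 ⇒ K_a = 1/3 ⇒ A = (1/3)/(1/45) = 15.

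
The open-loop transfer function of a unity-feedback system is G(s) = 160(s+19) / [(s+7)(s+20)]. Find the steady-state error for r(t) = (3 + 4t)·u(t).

The open loop has no poles at the origin → type 0 system. Taking each input component in turn:
  • 3: e_ss = 3/(1+K_p) with K_p=152/7 → 7/53.
  • 4t: a type-0 system cannot track it, e_ss → ∞.
The unbounded component dominates.

infinity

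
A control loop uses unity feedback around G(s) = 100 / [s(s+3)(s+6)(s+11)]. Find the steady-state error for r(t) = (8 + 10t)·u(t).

19.8

One free integrator in G(s): this is a type 1 system. Treating each term separately:
  • 8: tracked with zero error.
  • 10t: e_ss = 10/K_v with K_v=50/99 → 19.8.
Total e_ss = 19.8.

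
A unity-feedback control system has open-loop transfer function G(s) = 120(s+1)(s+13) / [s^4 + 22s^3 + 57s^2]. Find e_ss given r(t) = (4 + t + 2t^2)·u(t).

Lowest-order denominator term is 57s^2, so the open loop has 2 poles at the origin → type 2 system. Treating each term separately:
  • 4: tracked with zero error.
  • t: tracked with zero error.
  • 2t^2: e_ss = 4/K_a with K_a=520/19 → 19/130.
Total e_ss = 19/130.

19/130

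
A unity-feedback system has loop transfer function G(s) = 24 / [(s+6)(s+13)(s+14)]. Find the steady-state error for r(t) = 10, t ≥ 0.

910/93

System type = 0 (no poles at s=0).
K_p = lim_{s→0} G(s) = 24 / (6·13·14) = 2/91.
e_ss = 10/(1 + K_p) = 10/(93/91) = 910/93.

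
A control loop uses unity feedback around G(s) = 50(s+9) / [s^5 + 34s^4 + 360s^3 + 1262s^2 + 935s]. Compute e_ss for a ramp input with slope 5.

The denominator has no term below 935s — 1 pole at s=0, type 1.
K_v = lim_{s→0} s·G(s) = 50·9 / 935 = 90/187.
e_ss = 5/K_v = 5/(90/187) = 187/18.

187/18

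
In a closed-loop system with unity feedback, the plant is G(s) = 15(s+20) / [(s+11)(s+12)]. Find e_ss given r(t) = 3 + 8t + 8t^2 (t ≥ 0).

No free integrators in G(s): this is a type 0 system. Taking each input component in turn:
  • 3: e_ss = 3/(1+K_p) with K_p=25/11 → 11/12.
  • 8t: a type-0 system cannot track it, e_ss → ∞.
  • 8t^2: a type-0 system cannot track it, e_ss → ∞.
The unbounded component dominates.

infinity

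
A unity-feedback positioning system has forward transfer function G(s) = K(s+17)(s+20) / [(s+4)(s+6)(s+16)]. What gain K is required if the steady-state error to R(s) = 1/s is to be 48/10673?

250

The open loop has no poles at the origin → type 0 system.
K_p = lim_{s→0} G(s) = K·17·20 / (4·6·16) = (85/96)·K.
e_ss = 1/(1 + K_p) = 48/10673 ⇒ 1 + (85/96)·K = 10673/48 ⇒ K = 250.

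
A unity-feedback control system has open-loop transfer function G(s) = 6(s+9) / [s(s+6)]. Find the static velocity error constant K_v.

9

One free integrator in G(s): this is a type 1 system.
K_v = lim_{s→0} s·G(s) = 6·9 / (6) = 9.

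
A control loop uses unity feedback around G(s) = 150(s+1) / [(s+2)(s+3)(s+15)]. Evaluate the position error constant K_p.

The open loop has no poles at the origin → type 0 system.
K_p = lim_{s→0} G(s) = 150·1 / (2·3·15) = 5/3.

5/3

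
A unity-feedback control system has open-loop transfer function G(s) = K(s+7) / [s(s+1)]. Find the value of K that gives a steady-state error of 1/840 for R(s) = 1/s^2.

One free integrator in G(s): this is a type 1 system.
K_v = lim_{s→0} s·G(s) = K·7 / (1) = 7·K.
e_ss = 1/K_v = 1/840 ⇒ K_v = 840 ⇒ K = 840/7 = 120.

120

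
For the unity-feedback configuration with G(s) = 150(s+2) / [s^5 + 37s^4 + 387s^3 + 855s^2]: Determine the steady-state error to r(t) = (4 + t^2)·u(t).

The denominator has no term below 855s^2 — 2 poles at s=0, type 2. By superposition:
  • 4: tracked with zero error.
  • t^2: e_ss = 2/K_a with K_a=20/57 → 5.7.
Total e_ss = 5.7.

5.7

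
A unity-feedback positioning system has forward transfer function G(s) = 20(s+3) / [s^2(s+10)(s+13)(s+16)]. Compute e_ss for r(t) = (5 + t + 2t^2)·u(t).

416/3

The open loop has two poles at the origin → type 2 system. Taking each input component in turn:
  • 5: tracked with zero error.
  • t: tracked with zero error.
  • 2t^2: e_ss = 4/K_a with K_a=3/104 → 416/3.
Total e_ss = 416/3.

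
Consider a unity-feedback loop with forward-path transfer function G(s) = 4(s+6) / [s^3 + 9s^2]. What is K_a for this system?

8/3

Factoring s^2 from the denominator leaves a polynomial with constant term 9, so the system is type 2.
K_a = lim_{s→0} s^2·G(s) = 4·6 / 9 = 8/3.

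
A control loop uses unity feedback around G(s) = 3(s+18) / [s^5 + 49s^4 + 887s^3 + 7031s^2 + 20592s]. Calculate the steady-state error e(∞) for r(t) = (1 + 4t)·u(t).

4576/3

The denominator has no term below 20592s — 1 pole at s=0, type 1. By superposition:
  • 1: tracked with zero error.
  • 4t: e_ss = 4/K_v with K_v=3/1144 → 4576/3.
Total e_ss = 4576/3.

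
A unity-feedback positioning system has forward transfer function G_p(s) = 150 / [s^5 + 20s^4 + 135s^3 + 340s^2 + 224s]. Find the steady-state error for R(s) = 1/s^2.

Lowest-order denominator term is 224s, so the open loop has 1 pole at the origin → type 1 system.
K_v = lim_{s→0} s·G_p(s) = 150 / 224 = 75/112.
e_ss = 1/K_v = 1/(75/112) = 112/75.

112/75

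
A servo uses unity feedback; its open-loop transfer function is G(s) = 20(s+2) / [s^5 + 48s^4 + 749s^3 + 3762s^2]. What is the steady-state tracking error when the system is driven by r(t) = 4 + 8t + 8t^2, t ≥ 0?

1504.8

The denominator has no term below 3762s^2 — 2 poles at s=0, type 2. By superposition:
  • 4: tracked with zero error.
  • 8t: tracked with zero error.
  • 8t^2: e_ss = 16/K_a with K_a=20/1881 → 1504.8.
Total e_ss = 1504.8.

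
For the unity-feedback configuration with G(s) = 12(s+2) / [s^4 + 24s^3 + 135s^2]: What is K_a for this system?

8/45

The denominator has no term below 135s^2 — 2 poles at s=0, type 2.
K_a = lim_{s→0} s^2·G(s) = 12·2 / 135 = 8/45.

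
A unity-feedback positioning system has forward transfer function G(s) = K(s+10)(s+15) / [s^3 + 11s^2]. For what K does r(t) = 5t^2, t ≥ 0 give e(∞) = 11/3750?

Factoring s^2 from the denominator leaves a polynomial with constant term 11, so the system is type 2.
K_a = lim_{s→0} s^2·G(s) = K·10·15 / 11 = (150/11)·K.
e_ss = 10/K_a = 11/3750 ⇒ K_a = 37500/11 ⇒ K = (37500/11)/(150/11) = 250.

250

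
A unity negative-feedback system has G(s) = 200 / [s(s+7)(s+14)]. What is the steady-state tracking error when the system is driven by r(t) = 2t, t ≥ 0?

The open loop has one pole at the origin → type 1 system.
K_v = lim_{s→0} s·G(s) = 200 / (7·14) = 100/49.
e_ss = 2/K_v = 2/(100/49) = 0.98.

0.98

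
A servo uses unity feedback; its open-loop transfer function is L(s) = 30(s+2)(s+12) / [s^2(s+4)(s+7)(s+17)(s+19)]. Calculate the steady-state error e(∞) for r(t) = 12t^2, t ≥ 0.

4522/15

Two free integrators in L(s): this is a type 2 system.
K_a = lim_{s→0} s^2·L(s) = 30·2·12 / (4·7·17·19) = 180/2261.
r(t) = 12t^2 gives R(s) = 24/s^3.
e_ss = 24/K_a = 24/(180/2261) = 4522/15.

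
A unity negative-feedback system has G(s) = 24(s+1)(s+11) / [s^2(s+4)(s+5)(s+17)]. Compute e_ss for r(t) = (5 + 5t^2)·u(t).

425/33

The open loop has two poles at the origin → type 2 system. Taking each input component in turn:
  • 5: tracked with zero error.
  • 5t^2: e_ss = 10/K_a with K_a=66/85 → 425/33.
Total e_ss = 425/33.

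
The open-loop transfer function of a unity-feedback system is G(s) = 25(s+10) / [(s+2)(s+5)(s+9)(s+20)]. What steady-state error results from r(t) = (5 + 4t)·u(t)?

G(s) has no factors of s in the denominator, so the system is type 0. Treating each term separately:
  • 5: e_ss = 5/(1+K_p) with K_p=5/36 → 180/41.
  • 4t: a type-0 system cannot track it, e_ss → ∞.
The unbounded component dominates.

infinity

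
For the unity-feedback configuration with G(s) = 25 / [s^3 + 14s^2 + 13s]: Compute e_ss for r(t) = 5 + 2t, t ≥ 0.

The denominator has no term below 13s — 1 pole at s=0, type 1. Treating each term separately:
  • 5: tracked with zero error.
  • 2t: e_ss = 2/K_v with K_v=25/13 → 1.04.
Total e_ss = 1.04.

1.04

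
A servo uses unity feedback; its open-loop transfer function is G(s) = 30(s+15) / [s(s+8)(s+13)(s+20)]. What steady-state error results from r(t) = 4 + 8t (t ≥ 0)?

1664/45

G(s) has one factor of s in the denominator, so the system is type 1. Taking each input component in turn:
  • 4: tracked with zero error.
  • 8t: e_ss = 8/K_v with K_v=45/208 → 1664/45.
Total e_ss = 1664/45.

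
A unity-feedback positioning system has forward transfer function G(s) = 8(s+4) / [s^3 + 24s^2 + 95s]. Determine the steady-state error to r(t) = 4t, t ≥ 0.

Lowest-order denominator term is 95s, so the open loop has 1 pole at the origin → type 1 system.
K_v = lim_{s→0} s·G(s) = 8·4 / 95 = 32/95.
e_ss = 4/K_v = 4/(32/95) = 11.875.

11.875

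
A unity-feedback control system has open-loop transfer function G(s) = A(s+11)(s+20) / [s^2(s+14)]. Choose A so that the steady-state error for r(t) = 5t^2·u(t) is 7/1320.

System type = 2 (two poles at s=0).
K_a = lim_{s→0} s^2·G(s) = A·11·20 / (14) = (110/7)·A.
e_ss = 10/K_a = 7/1320 ⇒ K_a = 13200/7 ⇒ A = (13200/7)/(110/7) = 120.

120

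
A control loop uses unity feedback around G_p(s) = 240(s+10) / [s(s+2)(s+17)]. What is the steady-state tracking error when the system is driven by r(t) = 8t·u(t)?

17/150

One free integrator in G_p(s): this is a type 1 system.
K_v = lim_{s→0} s·G_p(s) = 240·10 / (2·17) = 1200/17.
e_ss = 8/K_v = 8/(1200/17) = 17/150.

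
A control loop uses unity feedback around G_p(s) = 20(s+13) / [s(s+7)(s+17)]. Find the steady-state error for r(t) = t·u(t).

119/260

System type = 1 (one pole at s=0).
K_v = lim_{s→0} s·G_p(s) = 20·13 / (7·17) = 260/119.
e_ss = 1/K_v = 1/(260/119) = 119/260.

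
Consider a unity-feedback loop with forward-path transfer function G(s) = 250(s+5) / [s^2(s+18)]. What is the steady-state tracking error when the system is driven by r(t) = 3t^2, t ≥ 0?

The open loop has two poles at the origin → type 2 system.
K_a = lim_{s→0} s^2·G(s) = 250·5 / (18) = 625/9.
r(t) = 3t^2 gives R(s) = 6/s^3.
e_ss = 6/K_a = 6/(625/9) = 0.0864.

0.0864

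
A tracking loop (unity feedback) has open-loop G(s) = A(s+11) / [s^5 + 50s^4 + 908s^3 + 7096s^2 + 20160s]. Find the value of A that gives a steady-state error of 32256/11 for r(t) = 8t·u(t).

Lowest-order denominator term is 20160s, so the open loop has 1 pole at the origin → type 1 system.
K_v = lim_{s→0} s·G(s) = A·11 / 20160 = (11/20160)·A.
e_ss = 8/K_v = 32256/11 ⇒ K_v = 11/4032 ⇒ A = (11/4032)/(11/20160) = 5.

5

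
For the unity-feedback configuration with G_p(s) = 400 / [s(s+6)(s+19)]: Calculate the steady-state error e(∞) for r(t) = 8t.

2.28

The open loop has one pole at the origin → type 1 system.
K_v = lim_{s→0} s·G_p(s) = 400 / (6·19) = 200/57.
e_ss = 8/K_v = 8/(200/57) = 2.28.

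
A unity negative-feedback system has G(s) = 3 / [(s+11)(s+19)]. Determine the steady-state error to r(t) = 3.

627/212

System type = 0 (no poles at s=0).
K_p = lim_{s→0} G(s) = 3 / (11·19) = 3/209.
e_ss = 3/(1 + K_p) = 3/(212/209) = 627/212.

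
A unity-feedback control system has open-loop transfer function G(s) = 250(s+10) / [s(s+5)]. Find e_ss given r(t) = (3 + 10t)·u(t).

The open loop has one pole at the origin → type 1 system. Taking each input component in turn:
  • 3: tracked with zero error.
  • 10t: e_ss = 10/K_v with K_v=500 → 0.02.
Total e_ss = 0.02.

0.02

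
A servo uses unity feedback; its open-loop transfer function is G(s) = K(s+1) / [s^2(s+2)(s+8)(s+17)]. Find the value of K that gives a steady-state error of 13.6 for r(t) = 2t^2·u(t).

G(s) has two factors of s in the denominator, so the system is type 2.
K_a = lim_{s→0} s^2·G(s) = K·1 / (2·8·17) = (1/272)·K.
e_ss = 4/K_a = 13.6 ⇒ K_a = 5/17 ⇒ K = (5/17)/(1/272) = 80.

80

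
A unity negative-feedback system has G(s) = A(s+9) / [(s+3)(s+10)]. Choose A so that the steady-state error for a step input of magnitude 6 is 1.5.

No free integrators in G(s): this is a type 0 system.
K_p = lim_{s→0} G(s) = A·9 / (3·10) = 0.3·A.
e_ss = 6/(1 + K_p) = 1.5 ⇒ 1 + 0.3·A = 4 ⇒ A = 10.

10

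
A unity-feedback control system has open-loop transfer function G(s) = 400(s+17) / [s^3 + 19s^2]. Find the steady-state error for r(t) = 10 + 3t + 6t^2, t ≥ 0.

Factoring s^2 from the denominator leaves a polynomial with constant term 19, so the system is type 2. Treating each term separately:
  • 10: tracked with zero error.
  • 3t: tracked with zero error.
  • 6t^2: e_ss = 12/K_a with K_a=6800/19 → 57/1700.
Total e_ss = 57/1700.

57/1700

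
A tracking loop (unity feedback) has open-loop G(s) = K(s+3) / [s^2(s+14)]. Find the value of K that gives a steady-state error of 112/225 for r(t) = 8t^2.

150

The open loop has two poles at the origin → type 2 system.
K_a = lim_{s→0} s^2·G(s) = K·3 / (14) = (3/14)·K.
e_ss = 16/K_a = 112/225 ⇒ K_a = 225/7 ⇒ K = (225/7)/(3/14) = 150.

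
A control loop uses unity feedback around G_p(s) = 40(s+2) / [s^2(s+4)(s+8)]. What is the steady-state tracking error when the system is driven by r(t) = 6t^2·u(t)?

The open loop has two poles at the origin → type 2 system.
K_a = lim_{s→0} s^2·G_p(s) = 40·2 / (4·8) = 2.5.
r(t) = 6t^2 gives R(s) = 12/s^3.
e_ss = 12/K_a = 12/2.5 = 4.8.

4.8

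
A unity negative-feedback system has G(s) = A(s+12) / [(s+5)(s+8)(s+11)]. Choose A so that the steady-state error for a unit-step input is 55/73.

12

G(s) has no factors of s in the denominator, so the system is type 0.
K_p = lim_{s→0} G(s) = A·12 / (5·8·11) = (3/110)·A.
e_ss = 1/(1 + K_p) = 55/73 ⇒ 1 + (3/110)·A = 73/55 ⇒ A = 12.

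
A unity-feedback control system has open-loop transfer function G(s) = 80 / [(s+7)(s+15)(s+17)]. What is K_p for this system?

The open loop has no poles at the origin → type 0 system.
K_p = lim_{s→0} G(s) = 80 / (7·15·17) = 16/357.

16/357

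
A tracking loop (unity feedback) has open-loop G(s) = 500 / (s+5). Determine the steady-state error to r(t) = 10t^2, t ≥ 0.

infinity

System type = 0 (no poles at s=0).
K_a = lim_{s→0} s^2·G(s) = 0; the steady-state error to this parabolic input grows without bound.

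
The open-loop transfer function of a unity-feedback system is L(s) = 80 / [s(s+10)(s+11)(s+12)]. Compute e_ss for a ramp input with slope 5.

82.5

L(s) has one factor of s in the denominator, so the system is type 1.
K_v = lim_{s→0} s·L(s) = 80 / (10·11·12) = 2/33.
e_ss = 5/K_v = 5/(2/33) = 82.5.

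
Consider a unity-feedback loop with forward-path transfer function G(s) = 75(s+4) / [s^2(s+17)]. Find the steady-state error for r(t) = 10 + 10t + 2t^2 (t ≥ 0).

17/75

G(s) has two factors of s in the denominator, so the system is type 2. Taking each input component in turn:
  • 10: tracked with zero error.
  • 10t: tracked with zero error.
  • 2t^2: e_ss = 4/K_a with K_a=300/17 → 17/75.
Total e_ss = 17/75.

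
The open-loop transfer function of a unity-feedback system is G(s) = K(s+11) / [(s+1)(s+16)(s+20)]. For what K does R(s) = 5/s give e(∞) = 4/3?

The open loop has no poles at the origin → type 0 system.
K_p = lim_{s→0} G(s) = K·11 / (1·16·20) = (11/320)·K.
e_ss = 5/(1 + K_p) = 4/3 ⇒ 1 + (11/320)·K = 3.75 ⇒ K = 80.

80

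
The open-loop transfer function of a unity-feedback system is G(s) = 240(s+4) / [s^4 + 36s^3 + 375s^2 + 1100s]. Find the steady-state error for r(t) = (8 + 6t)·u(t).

Lowest-order denominator term is 1100s, so the open loop has 1 pole at the origin → type 1 system. Treating each term separately:
  • 8: tracked with zero error.
  • 6t: e_ss = 6/K_v with K_v=48/55 → 6.875.
Total e_ss = 6.875.

6.875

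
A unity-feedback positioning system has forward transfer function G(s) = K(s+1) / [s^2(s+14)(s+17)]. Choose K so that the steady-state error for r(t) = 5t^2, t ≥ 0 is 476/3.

G(s) has two factors of s in the denominator, so the system is type 2.
K_a = lim_{s→0} s^2·G(s) = K·1 / (14·17) = (1/238)·K.
e_ss = 10/K_a = 476/3 ⇒ K_a = 15/238 ⇒ K = (15/238)/(1/238) = 15.

15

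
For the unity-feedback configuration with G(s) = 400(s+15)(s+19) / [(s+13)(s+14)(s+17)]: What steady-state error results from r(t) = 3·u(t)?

No free integrators in G(s): this is a type 0 system.
K_p = lim_{s→0} G(s) = 400·15·19 / (13·14·17) = 57000/1547.
e_ss = 3/(1 + K_p) = 3/(58547/1547) = 4641/58547.

4641/58547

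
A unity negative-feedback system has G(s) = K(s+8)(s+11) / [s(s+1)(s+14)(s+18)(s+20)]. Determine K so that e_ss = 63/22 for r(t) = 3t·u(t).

60

One free integrator in G(s): this is a type 1 system.
K_v = lim_{s→0} s·G(s) = K·8·11 / (1·14·18·20) = (11/630)·K.
e_ss = 3/K_v = 63/22 ⇒ K_v = 22/21 ⇒ K = (22/21)/(11/630) = 60.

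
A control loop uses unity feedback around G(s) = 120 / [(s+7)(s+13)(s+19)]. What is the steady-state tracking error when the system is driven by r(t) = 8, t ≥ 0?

System type = 0 (no poles at s=0).
K_p = lim_{s→0} G(s) = 120 / (7·13·19) = 120/1729.
e_ss = 8/(1 + K_p) = 8/(1849/1729) = 13832/1849.

13832/1849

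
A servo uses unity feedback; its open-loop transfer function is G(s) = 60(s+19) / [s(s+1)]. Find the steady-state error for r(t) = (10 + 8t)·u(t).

One free integrator in G(s): this is a type 1 system. By superposition:
  • 10: tracked with zero error.
  • 8t: e_ss = 8/K_v with K_v=1140 → 2/285.
Total e_ss = 2/285.

2/285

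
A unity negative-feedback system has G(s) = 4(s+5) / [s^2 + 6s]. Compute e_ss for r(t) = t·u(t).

0.3

Factoring s from the denominator leaves a polynomial with constant term 6, so the system is type 1.
K_v = lim_{s→0} s·G(s) = 4·5 / 6 = 10/3.
e_ss = 1/K_v = 1/(10/3) = 0.3.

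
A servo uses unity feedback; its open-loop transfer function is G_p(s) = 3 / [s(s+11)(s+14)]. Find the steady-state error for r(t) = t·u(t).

The open loop has one pole at the origin → type 1 system.
K_v = lim_{s→0} s·G_p(s) = 3 / (11·14) = 3/154.
e_ss = 1/K_v = 1/(3/154) = 154/3.

154/3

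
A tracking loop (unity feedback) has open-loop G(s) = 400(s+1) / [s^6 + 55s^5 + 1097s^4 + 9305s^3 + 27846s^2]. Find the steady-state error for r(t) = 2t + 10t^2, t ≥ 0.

1392.3

Lowest-order denominator term is 27846s^2, so the open loop has 2 poles at the origin → type 2 system. Treating each term separately:
  • 2t: tracked with zero error.
  • 10t^2: e_ss = 20/K_a with K_a=200/13923 → 1392.3.
Total e_ss = 1392.3.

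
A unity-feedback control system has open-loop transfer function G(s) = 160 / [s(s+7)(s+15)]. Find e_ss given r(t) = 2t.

G(s) has one factor of s in the denominator, so the system is type 1.
K_v = lim_{s→0} s·G(s) = 160 / (7·15) = 32/21.
e_ss = 2/K_v = 2/(32/21) = 1.3125.

1.3125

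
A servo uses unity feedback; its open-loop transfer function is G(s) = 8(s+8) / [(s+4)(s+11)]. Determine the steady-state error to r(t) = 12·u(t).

G(s) has no factors of s in the denominator, so the system is type 0.
K_p = lim_{s→0} G(s) = 8·8 / (4·11) = 16/11.
e_ss = 12/(1 + K_p) = 12/(27/11) = 44/9.

44/9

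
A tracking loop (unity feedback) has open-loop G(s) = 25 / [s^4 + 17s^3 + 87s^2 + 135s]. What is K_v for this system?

The denominator has no term below 135s — 1 pole at s=0, type 1.
K_v = lim_{s→0} s·G(s) = 25 / 135 = 5/27.

5/27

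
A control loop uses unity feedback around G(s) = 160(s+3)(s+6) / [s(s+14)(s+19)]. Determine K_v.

1440/133

System type = 1 (one pole at s=0).
K_v = lim_{s→0} s·G(s) = 160·3·6 / (14·19) = 1440/133.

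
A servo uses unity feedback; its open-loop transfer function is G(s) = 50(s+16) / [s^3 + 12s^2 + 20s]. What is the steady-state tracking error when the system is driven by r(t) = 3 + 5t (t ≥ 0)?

0.125

Lowest-order denominator term is 20s, so the open loop has 1 pole at the origin → type 1 system. Taking each input component in turn:
  • 3: tracked with zero error.
  • 5t: e_ss = 5/K_v with K_v=40 → 0.125.
Total e_ss = 0.125.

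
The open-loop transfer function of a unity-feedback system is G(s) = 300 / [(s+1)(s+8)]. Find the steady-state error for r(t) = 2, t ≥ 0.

The open loop has no poles at the origin → type 0 system.
K_p = lim_{s→0} G(s) = 300 / (1·8) = 37.5.
e_ss = 2/(1 + K_p) = 2/38.5 = 4/77.

4/77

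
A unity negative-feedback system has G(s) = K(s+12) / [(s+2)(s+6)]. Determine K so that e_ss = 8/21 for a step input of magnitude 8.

System type = 0 (no poles at s=0).
K_p = lim_{s→0} G(s) = K·12 / (2·6) = 1·K.
e_ss = 8/(1 + K_p) = 8/21 ⇒ 1 + 1·K = 21 ⇒ K = 20.

20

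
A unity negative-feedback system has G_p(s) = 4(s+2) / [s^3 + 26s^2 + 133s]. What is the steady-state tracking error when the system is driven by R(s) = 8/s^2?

Lowest-order denominator term is 133s, so the open loop has 1 pole at the origin → type 1 system.
K_v = lim_{s→0} s·G_p(s) = 4·2 / 133 = 8/133.
e_ss = 8/K_v = 8/(8/133) = 133.

133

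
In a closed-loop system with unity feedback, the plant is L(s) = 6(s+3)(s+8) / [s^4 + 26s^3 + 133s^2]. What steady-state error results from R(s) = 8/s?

Lowest-order denominator term is 133s^2, so the open loop has 2 poles at the origin → type 2 system.
K_p = ∞ for a type-2 system; e_ss to a step is zero.

0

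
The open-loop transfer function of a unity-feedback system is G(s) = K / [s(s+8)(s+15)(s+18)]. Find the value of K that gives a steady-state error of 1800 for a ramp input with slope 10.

12

System type = 1 (one pole at s=0).
K_v = lim_{s→0} s·G(s) = K / (8·15·18) = (1/2160)·K.
e_ss = 10/K_v = 1800 ⇒ K_v = 1/180 ⇒ K = (1/180)/(1/2160) = 12.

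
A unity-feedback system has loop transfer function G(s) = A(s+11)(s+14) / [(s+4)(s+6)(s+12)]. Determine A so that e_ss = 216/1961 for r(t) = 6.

100

The open loop has no poles at the origin → type 0 system.
K_p = lim_{s→0} G(s) = A·11·14 / (4·6·12) = (77/144)·A.
e_ss = 6/(1 + K_p) = 216/1961 ⇒ 1 + (77/144)·A = 1961/36 ⇒ A = 100.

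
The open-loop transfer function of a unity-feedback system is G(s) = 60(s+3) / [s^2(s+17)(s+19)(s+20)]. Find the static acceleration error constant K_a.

Two free integrators in G(s): this is a type 2 system.
K_a = lim_{s→0} s^2·G(s) = 60·3 / (17·19·20) = 9/323.

9/323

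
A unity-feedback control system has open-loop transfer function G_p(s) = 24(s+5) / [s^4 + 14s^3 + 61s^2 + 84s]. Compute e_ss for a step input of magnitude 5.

0

Lowest-order denominator term is 84s, so the open loop has 1 pole at the origin → type 1 system.
A type-1 system has K_p = ∞, so it tracks a step input with zero steady-state error.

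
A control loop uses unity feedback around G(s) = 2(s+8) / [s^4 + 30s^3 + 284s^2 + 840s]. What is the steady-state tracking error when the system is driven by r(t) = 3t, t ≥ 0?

157.5

The denominator has no term below 840s — 1 pole at s=0, type 1.
K_v = lim_{s→0} s·G(s) = 2·8 / 840 = 2/105.
e_ss = 3/K_v = 3/(2/105) = 157.5.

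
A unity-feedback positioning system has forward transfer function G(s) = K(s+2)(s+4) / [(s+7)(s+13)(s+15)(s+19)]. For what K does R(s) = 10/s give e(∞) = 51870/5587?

250

G(s) has no factors of s in the denominator, so the system is type 0.
K_p = lim_{s→0} G(s) = K·2·4 / (7·13·15·19) = (8/25935)·K.
e_ss = 10/(1 + K_p) = 51870/5587 ⇒ 1 + (8/25935)·K = 5587/5187 ⇒ K = 250.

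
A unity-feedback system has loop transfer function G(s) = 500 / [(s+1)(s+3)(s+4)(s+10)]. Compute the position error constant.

G(s) has no factors of s in the denominator, so the system is type 0.
K_p = lim_{s→0} G(s) = 500 / (1·3·4·10) = 25/6.

25/6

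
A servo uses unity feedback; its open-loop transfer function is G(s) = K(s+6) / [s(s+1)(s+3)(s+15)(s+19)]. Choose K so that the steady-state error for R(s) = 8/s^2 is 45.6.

25

System type = 1 (one pole at s=0).
K_v = lim_{s→0} s·G(s) = K·6 / (1·3·15·19) = (2/285)·K.
e_ss = 8/K_v = 45.6 ⇒ K_v = 10/57 ⇒ K = (10/57)/(2/285) = 25.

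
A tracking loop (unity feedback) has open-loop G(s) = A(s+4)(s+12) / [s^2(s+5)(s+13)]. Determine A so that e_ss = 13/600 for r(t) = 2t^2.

G(s) has two factors of s in the denominator, so the system is type 2.
K_a = lim_{s→0} s^2·G(s) = A·4·12 / (5·13) = (48/65)·A.
e_ss = 4/K_a = 13/600 ⇒ K_a = 2400/13 ⇒ A = (2400/13)/(48/65) = 250.

250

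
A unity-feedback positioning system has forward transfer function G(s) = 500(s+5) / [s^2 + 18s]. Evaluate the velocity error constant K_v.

1250/9

Factoring s from the denominator leaves a polynomial with constant term 18, so the system is type 1.
K_v = lim_{s→0} s·G(s) = 500·5 / 18 = 1250/9.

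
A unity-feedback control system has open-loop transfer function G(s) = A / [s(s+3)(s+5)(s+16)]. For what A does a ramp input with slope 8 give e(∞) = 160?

One free integrator in G(s): this is a type 1 system.
K_v = lim_{s→0} s·G(s) = A / (3·5·16) = (1/240)·A.
e_ss = 8/K_v = 160 ⇒ K_v = 0.05 ⇒ A = 0.05/(1/240) = 12.

12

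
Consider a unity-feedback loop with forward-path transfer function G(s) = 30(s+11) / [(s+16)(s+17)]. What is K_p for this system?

System type = 0 (no poles at s=0).
K_p = lim_{s→0} G(s) = 30·11 / (16·17) = 165/136.

165/136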